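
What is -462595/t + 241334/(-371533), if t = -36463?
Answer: 23295649499/1935315397 ≈ 12.037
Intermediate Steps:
-462595/t + 241334/(-371533) = -462595/(-36463) + 241334/(-371533) = -462595*(-1/36463) + 241334*(-1/371533) = 66085/5209 - 241334/371533 = 23295649499/1935315397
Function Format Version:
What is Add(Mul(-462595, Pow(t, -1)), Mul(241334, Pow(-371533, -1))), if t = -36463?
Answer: Rational(23295649499, 1935315397) ≈ 12.037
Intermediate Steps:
Add(Mul(-462595, Pow(t, -1)), Mul(241334, Pow(-371533, -1))) = Add(Mul(-462595, Pow(-36463, -1)), Mul(241334, Pow(-371533, -1))) = Add(Mul(-462595, Rational(-1, 36463)), Mul(241334, Rational(-1, 371533))) = Add(Rational(66085, 5209), Rational(-241334, 371533)) = Rational(23295649499, 1935315397)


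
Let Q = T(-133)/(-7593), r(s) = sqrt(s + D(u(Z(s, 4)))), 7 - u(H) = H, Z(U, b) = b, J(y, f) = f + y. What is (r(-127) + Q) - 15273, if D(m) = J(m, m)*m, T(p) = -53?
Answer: -115967836/7593 + I*sqrt(109) ≈ -15273.0 + 10.44*I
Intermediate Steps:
u(H) = 7 - H
D(m) = 2*m**2 (D(m) = (m + m)*m = (2*m)*m = 2*m**2)
r(s) = sqrt(18 + s) (r(s) = sqrt(s + 2*(7 - 1*4)**2) = sqrt(s + 2*(7 - 4)**2) = sqrt(s + 2*3**2) = sqrt(s + 2*9) = sqrt(s + 18) = sqrt(18 + s))
Q = 53/7593 (Q = -53/(-7593) = -53*(-1/7593) = 53/7593 ≈ 0.0069801)
(r(-127) + Q) - 15273 = (sqrt(18 - 127) + 53/7593) - 15273 = (sqrt(-109) + 53/7593) - 15273 = (I*sqrt(109) + 53/7593) - 15273 = (53/7593 + I*sqrt(109)) - 15273 = -115967836/7593 + I*sqrt(109)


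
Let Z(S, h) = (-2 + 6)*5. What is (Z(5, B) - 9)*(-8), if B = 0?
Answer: -88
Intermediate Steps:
Z(S, h) = 20 (Z(S, h) = 4*5 = 20)
(Z(5, B) - 9)*(-8) = (20 - 9)*(-8) = 11*(-8) = -88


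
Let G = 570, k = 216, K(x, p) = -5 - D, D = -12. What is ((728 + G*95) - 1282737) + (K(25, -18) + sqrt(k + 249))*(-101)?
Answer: -1228566 - 101*sqrt(465) ≈ -1.2307e+6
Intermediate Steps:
K(x, p) = 7 (K(x, p) = -5 - 1*(-12) = -5 + 12 = 7)
((728 + G*95) - 1282737) + (K(25, -18) + sqrt(k + 249))*(-101) = ((728 + 570*95) - 1282737) + (7 + sqrt(216 + 249))*(-101) = ((728 + 54150) - 1282737) + (7 + sqrt(465))*(-101) = (54878 - 1282737) + (-707 - 101*sqrt(465)) = -1227859 + (-707 - 101*sqrt(465)) = -1228566 - 101*sqrt(465)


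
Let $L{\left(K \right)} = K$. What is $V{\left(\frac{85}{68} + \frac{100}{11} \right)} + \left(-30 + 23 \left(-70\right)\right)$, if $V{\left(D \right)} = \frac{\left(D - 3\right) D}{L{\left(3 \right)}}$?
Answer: $- \frac{9378155}{5808} \approx -1614.7$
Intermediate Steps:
$V{\left(D \right)} = \frac{D \left(-3 + D\right)}{3}$ ($V{\left(D \right)} = \frac{\left(D - 3\right) D}{3} = \left(D - 3\right) D \frac{1}{3} = \left(-3 + D\right) D \frac{1}{3} = D \left(-3 + D\right) \frac{1}{3} = \frac{D \left(-3 + D\right)}{3}$)
$V{\left(\frac{85}{68} + \frac{100}{11} \right)} + \left(-30 + 23 \left(-70\right)\right) = \frac{\left(\frac{85}{68} + \frac{100}{11}\right) \left(-3 + \left(\frac{85}{68} + \frac{100}{11}\right)\right)}{3} + \left(-30 + 23 \left(-70\right)\right) = \frac{\left(85 \cdot \frac{1}{68} + 100 \cdot \frac{1}{11}\right) \left(-3 + \left(85 \cdot \frac{1}{68} + 100 \cdot \frac{1}{11}\right)\right)}{3} - 1640 = \frac{\left(\frac{5}{4} + \frac{100}{11}\right) \left(-3 + \left(\frac{5}{4} + \frac{100}{11}\right)\right)}{3} - 1640 = \frac{1}{3} \cdot \frac{455}{44} \left(-3 + \frac{455}{44}\right) - 1640 = \frac{1}{3} \cdot \frac{455}{44} \cdot \frac{323}{44} - 1640 = \frac{146965}{5808} - 1640 = - \frac{9378155}{5808}$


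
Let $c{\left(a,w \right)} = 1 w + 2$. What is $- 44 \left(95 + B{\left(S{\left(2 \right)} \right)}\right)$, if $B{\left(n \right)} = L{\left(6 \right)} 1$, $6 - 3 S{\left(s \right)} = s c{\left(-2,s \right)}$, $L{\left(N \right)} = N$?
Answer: $-4444$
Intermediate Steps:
$c{\left(a,w \right)} = 2 + w$ ($c{\left(a,w \right)} = w + 2 = 2 + w$)
$S{\left(s \right)} = 2 - \frac{s \left(2 + s\right)}{3}$
$B{\left(n \right)} = 6$ ($B{\left(n \right)} = 6 \cdot 1 = 6$)
$- 44 \left(95 + B{\left(S{\left(2 \right)} \right)}\right) = - 44 \left(95 + 6\right) = \left(-44\right) 101 = -4444$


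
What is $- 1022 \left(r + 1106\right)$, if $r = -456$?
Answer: $-664300$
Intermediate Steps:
$- 1022 \left(r + 1106\right) = - 1022 \left(-456 + 1106\right) = \left(-1022\right) 650 = -664300$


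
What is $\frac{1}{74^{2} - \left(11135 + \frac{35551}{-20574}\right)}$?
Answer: $- \frac{20574}{116392715} \approx -0.00017676$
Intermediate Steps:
$\frac{1}{74^{2} - \left(11135 + \frac{35551}{-20574}\right)} = \frac{1}{5476 - \frac{229055939}{20574}} = \frac{1}{- \frac{116392715}{20574}} = - \frac{20574}{116392715}$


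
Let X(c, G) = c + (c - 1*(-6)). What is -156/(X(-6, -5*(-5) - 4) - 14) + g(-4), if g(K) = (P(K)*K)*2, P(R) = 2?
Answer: -41/5 ≈ -8.2000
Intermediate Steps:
X(c, G) = 6 + 2*c (X(c, G) = c + (c + 6) = c + (6 + c) = 6 + 2*c)
g(K) = 4*K (g(K) = (2*K)*2 = 4*K)
-156/(X(-6, -5*(-5) - 4) - 14) + g(-4) = -156/((6 + 2*(-6)) - 14) + 4*(-4) = -156/((6 - 12) - 14) - 16 = -156/(-6 - 14) - 16 = -156/(-20) - 16 = -156*(-1/20) - 16 = 39/5 - 16 = -41/5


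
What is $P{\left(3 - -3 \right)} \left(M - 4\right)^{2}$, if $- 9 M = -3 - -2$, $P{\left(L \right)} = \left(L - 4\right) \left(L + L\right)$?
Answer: $\frac{9800}{27} \approx 362.96$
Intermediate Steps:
$P{\left(L \right)} = 2 L \left(-4 + L\right)$ ($P{\left(L \right)} = \left(-4 + L\right) 2 L = 2 L \left(-4 + L\right)$)
$M = \frac{1}{9}$ ($M = - \frac{-3 - -2}{9} = - \frac{-3 + 2}{9} = \left(- \frac{1}{9}\right) \left(-1\right) = \frac{1}{9} \approx 0.11111$)
$P{\left(3 - -3 \right)} \left(M - 4\right)^{2} = 2 \left(3 - -3\right) \left(-4 + \left(3 - -3\right)\right) \left(\frac{1}{9} - 4\right)^{2} = 2 \left(3 + 3\right) \left(-4 + \left(3 + 3\right)\right) \left(\frac{1}{9} - 4\right)^{2} = 2 \cdot 6 \left(-4 + 6\right) \left(- \frac{35}{9}\right)^{2} = 2 \cdot 6 \cdot 2 \cdot \frac{1225}{81} = 24 \cdot \frac{1225}{81} = \frac{9800}{27}$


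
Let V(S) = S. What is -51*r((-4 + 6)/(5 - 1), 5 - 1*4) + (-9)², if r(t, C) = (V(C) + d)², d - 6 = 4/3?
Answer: -10382/3 ≈ -3460.7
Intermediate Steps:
d = 22/3 (d = 6 + 4/3 = 22/3 ≈ 7.3333)
r(t, C) = (22/3 + C)² (r(t, C) = (C + 22/3)² = (22/3 + C)²)
-51*r((-4 + 6)/(5 - 1), 5 - 1*4) + (-9)² = -17*(22 + 3*(5 - 1*4))²/3 + (-9)² = -17*(22 + 3*(5 - 4))²/3 + 81 = -17*(22 + 3*1)²/3 + 81 = -17*(22 + 3)²/3 + 81 = -17*25²/3 + 81 = -17*625/3 + 81 = -51*625/9 + 81 = -10625/3 + 81 = -10382/3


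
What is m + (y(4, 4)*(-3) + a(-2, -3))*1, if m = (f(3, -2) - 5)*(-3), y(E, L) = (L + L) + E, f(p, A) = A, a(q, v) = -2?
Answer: -17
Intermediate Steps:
y(E, L) = E + 2*L (y(E, L) = 2*L + E = E + 2*L)
m = 21 (m = (-2 - 5)*(-3) = -7*(-3) = 21)
m + (y(4, 4)*(-3) + a(-2, -3))*1 = 21 + ((4 + 2*4)*(-3) - 2)*1 = 21 + ((4 + 8)*(-3) - 2)*1 = 21 + (12*(-3) - 2)*1 = 21 + (-36 - 2)*1 = 21 - 38*1 = 21 - 38 = -17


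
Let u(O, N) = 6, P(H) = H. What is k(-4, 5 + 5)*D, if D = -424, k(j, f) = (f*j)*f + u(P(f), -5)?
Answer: 167056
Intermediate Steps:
k(j, f) = 6 + j*f² (k(j, f) = (f*j)*f + 6 = j*f² + 6 = 6 + j*f²)
k(-4, 5 + 5)*D = (6 - 4*(5 + 5)²)*(-424) = (6 - 4*10²)*(-424) = (6 - 4*100)*(-424) = (6 - 400)*(-424) = -394*(-424) = 167056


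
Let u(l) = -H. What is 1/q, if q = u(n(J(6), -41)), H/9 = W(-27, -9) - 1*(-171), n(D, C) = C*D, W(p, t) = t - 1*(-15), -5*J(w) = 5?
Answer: -1/1593 ≈ -0.00062775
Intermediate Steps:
J(w) = -1 (J(w) = -1/5*5 = -1)
W(p, t) = 15 + t (W(p, t) = t + 15 = 15 + t)
H = 1593 (H = 9*((15 - 9) - 1*(-171)) = 9*(6 + 171) = 9*177 = 1593)
u(l) = -1593 (u(l) = -1*1593 = -1593)
q = -1593
1/q = 1/(-1593) = -1/1593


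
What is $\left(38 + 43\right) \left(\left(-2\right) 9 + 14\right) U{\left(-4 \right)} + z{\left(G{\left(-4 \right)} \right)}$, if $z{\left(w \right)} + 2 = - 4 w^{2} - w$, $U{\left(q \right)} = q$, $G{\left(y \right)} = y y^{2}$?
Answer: $-15026$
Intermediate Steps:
$G{\left(y \right)} = y^{3}$
$z{\left(w \right)} = -2 - w - 4 w^{2}$ ($z{\left(w \right)} = -2 - \left(w + 4 w^{2}\right) = -2 - w - 4 w^{2}$)
$\left(38 + 43\right) \left(\left(-2\right) 9 + 14\right) U{\left(-4 \right)} + z{\left(G{\left(-4 \right)} \right)} = \left(38 + 43\right) \left(\left(-2\right) 9 + 14\right) \left(-4\right) - \left(-62 + 16384\right) = 81 \left(-18 + 14\right) \left(-4\right) - \left(-62 + 16384\right) = 81 \left(-4\right) \left(-4\right) - 16322 = \left(-324\right) \left(-4\right) - 16322 = 1296 - 16322 = -15026$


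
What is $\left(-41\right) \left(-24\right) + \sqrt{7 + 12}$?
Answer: $984 + \sqrt{19} \approx 988.36$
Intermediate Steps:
$\left(-41\right) \left(-24\right) + \sqrt{7 + 12} = 984 + \sqrt{19}$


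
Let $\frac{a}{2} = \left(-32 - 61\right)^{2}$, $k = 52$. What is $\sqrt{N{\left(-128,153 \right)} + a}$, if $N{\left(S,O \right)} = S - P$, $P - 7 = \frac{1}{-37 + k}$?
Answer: $\frac{2 \sqrt{965415}}{15} \approx 131.01$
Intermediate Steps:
$P = \frac{106}{15}$ ($P = 7 + \frac{1}{-37 + 52} = 7 + \frac{1}{15} = \frac{106}{15} \approx 7.0667$)
$a = 17298$ ($a = 2 \left(-32 - 61\right)^{2} = 2 \left(-93\right)^{2} = 2 \cdot 8649 = 17298$)
$N{\left(S,O \right)} = - \frac{106}{15} + S$ ($N{\left(S,O \right)} = S - \frac{106}{15} = - \frac{106}{15} + S$)
$\sqrt{N{\left(-128,153 \right)} + a} = \sqrt{\left(- \frac{106}{15} - 128\right) + 17298} = \sqrt{- \frac{2026}{15} + 17298} = \sqrt{\frac{257444}{15}} = \frac{2 \sqrt{965415}}{15}$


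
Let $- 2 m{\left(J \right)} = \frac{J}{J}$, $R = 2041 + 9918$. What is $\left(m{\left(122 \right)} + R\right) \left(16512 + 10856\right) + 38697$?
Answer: $327318925$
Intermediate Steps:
$R = 11959$
$m{\left(J \right)} = - \frac{1}{2}$ ($m{\left(J \right)} = - \frac{J \frac{1}{J}}{2} = \left(- \frac{1}{2}\right) 1 = - \frac{1}{2}$)
$\left(m{\left(122 \right)} + R\right) \left(16512 + 10856\right) + 38697 = \left(- \frac{1}{2} + 11959\right) \left(16512 + 10856\right) + 38697 = \frac{23917}{2} \cdot 27368 + 38697 = 327280228 + 38697 = 327318925$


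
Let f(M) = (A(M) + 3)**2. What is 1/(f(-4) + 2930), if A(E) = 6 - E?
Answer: 1/3099 ≈ 0.00032268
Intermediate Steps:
f(M) = (9 - M)**2 (f(M) = ((6 - M) + 3)**2 = (9 - M)**2)
1/(f(-4) + 2930) = 1/((-9 - 4)**2 + 2930) = 1/((-13)**2 + 2930) = 1/(169 + 2930) = 1/3099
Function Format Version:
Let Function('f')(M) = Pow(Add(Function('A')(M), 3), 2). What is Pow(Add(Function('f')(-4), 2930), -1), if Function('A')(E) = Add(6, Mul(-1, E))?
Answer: Rational(1, 3099) ≈ 0.00032268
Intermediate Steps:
Function('f')(M) = Pow(Add(9, Mul(-1, M)), 2) (Function('f')(M) = Pow(Add(Add(6, Mul(-1, M)), 3), 2) = Pow(Add(9, Mul(-1, M)), 2))
Pow(Add(Function('f')(-4), 2930), -1) = Pow(Add(Pow(Add(-9, -4), 2), 2930), -1) = Pow(Add(Pow(-13, 2), 2930), -1) = Pow(Add(169, 2930), -1) = Pow(3099, -1) = Rational(1, 3099)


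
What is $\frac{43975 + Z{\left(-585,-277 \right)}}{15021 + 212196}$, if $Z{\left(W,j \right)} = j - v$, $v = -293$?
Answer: $\frac{43991}{227217} \approx 0.19361$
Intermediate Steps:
$Z{\left(W,j \right)} = 293 + j$ ($Z{\left(W,j \right)} = j - -293 = j + 293 = 293 + j$)
$\frac{43975 + Z{\left(-585,-277 \right)}}{15021 + 212196} = \frac{43975 + \left(293 - 277\right)}{15021 + 212196} = \frac{43975 + 16}{227217} = 43991 \cdot \frac{1}{227217} = \frac{43991}{227217}$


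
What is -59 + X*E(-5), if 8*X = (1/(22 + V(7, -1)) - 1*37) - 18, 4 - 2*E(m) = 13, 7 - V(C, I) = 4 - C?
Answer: -14377/512 ≈ -28.080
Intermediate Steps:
V(C, I) = 3 + C (V(C, I) = 7 - (4 - C) = 7 + (-4 + C) = 3 + C)
E(m) = -9/2 (E(m) = 2 - ½*13 = 2 - 13/2 = -9/2)
X = -1759/256 (X = ((1/(22 + (3 + 7)) - 1*37) - 18)/8 = ((1/(22 + 10) - 37) - 18)/8 = ((1/32 - 37) - 18)/8 = (-1183/32 - 18)/8 = (⅛)*(-1759/32) = -1759/256 ≈ -6.8711)
-59 + X*E(-5) = -59 - 1759/256*(-9/2) = -59 + 15831/512 = -14377/512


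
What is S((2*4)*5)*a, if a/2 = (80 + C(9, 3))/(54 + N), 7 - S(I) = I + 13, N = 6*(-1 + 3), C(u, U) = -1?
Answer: -3634/33 ≈ -110.12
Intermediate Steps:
N = 12 (N = 6*2 = 12)
S(I) = -6 - I (S(I) = 7 - (I + 13) = 7 - (13 + I) = 7 + (-13 - I) = -6 - I)
a = 79/33 (a = 2*((80 - 1)/(54 + 12)) = 2*(79/66) = 79/33 ≈ 2.3939)
S((2*4)*5)*a = (-6 - 2*4*5)*(79/33) = (-6 - 8*5)*(79/33) = (-6 - 1*40)*(79/33) = (-6 - 40)*(79/33) = -46*79/33 = -3634/33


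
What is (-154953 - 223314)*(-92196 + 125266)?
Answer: -12509289690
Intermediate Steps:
(-154953 - 223314)*(-92196 + 125266) = -378267*33070 = -12509289690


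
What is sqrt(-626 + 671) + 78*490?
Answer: 38220 + 3*sqrt(5) ≈ 38227.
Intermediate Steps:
sqrt(-626 + 671) + 78*490 = sqrt(45) + 38220 = 3*sqrt(5) + 38220 = 38220 + 3*sqrt(5)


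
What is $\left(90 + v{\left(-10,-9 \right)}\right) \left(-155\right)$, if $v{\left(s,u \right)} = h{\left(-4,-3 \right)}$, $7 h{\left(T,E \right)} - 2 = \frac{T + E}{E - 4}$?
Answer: $- \frac{98115}{7} \approx -14016.0$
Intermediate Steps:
$h{\left(T,E \right)} = \frac{2}{7} + \frac{E + T}{7 \left(-4 + E\right)}$ ($h{\left(T,E \right)} = \frac{2}{7} + \frac{\left(T + E\right) \frac{1}{E - 4}}{7} = \frac{2}{7} + \frac{\left(E + T\right) \frac{1}{-4 + E}}{7} = \frac{2}{7} + \frac{\frac{1}{-4 + E} \left(E + T\right)}{7} = \frac{2}{7} + \frac{E + T}{7 \left(-4 + E\right)}$)
$v{\left(s,u \right)} = \frac{3}{7}$ ($v{\left(s,u \right)} = \frac{-8 - 4 + 3 \left(-3\right)}{7 \left(-4 - 3\right)} = \frac{-8 - 4 - 9}{7 \left(-7\right)} = \frac{1}{7} \left(- \frac{1}{7}\right) \left(-21\right) = \frac{3}{7}$)
$\left(90 + v{\left(-10,-9 \right)}\right) \left(-155\right) = \left(90 + \frac{3}{7}\right) \left(-155\right) = \frac{633}{7} \left(-155\right) = - \frac{98115}{7}$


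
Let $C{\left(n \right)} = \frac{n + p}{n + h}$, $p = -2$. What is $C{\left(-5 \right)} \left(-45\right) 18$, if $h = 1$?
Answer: $- \frac{2835}{2} \approx -1417.5$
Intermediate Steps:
$C{\left(n \right)} = \frac{-2 + n}{1 + n}$ ($C{\left(n \right)} = \frac{n - 2}{n + 1} = \frac{-2 + n}{1 + n}$)
$C{\left(-5 \right)} \left(-45\right) 18 = \frac{-2 - 5}{1 - 5} \left(-45\right) 18 = \frac{1}{-4} \left(-7\right) \left(-45\right) 18 = \left(- \frac{1}{4}\right) \left(-7\right) \left(-45\right) 18 = \frac{7}{4} \left(-45\right) 18 = \left(- \frac{315}{4}\right) 18 = - \frac{2835}{2}$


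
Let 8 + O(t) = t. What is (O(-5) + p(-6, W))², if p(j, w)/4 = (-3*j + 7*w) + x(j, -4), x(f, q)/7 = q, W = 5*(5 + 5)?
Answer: 1814409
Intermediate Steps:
W = 50 (W = 5*10 = 50)
O(t) = -8 + t
x(f, q) = 7*q
p(j, w) = -112 - 12*j + 28*w (p(j, w) = 4*((-3*j + 7*w) + 7*(-4)) = 4*((-3*j + 7*w) - 28) = 4*(-28 - 3*j + 7*w) = -112 - 12*j + 28*w)
(O(-5) + p(-6, W))² = ((-8 - 5) + (-112 - 12*(-6) + 28*50))² = (-13 + (-112 + 72 + 1400))² = (-13 + 1360)² = 1347² = 1814409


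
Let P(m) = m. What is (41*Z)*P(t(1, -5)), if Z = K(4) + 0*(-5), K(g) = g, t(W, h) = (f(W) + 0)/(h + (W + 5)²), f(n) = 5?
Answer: 820/31 ≈ 26.452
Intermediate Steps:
t(W, h) = 5/(h + (5 + W)²) (t(W, h) = (5 + 0)/(h + (W + 5)²) = 5/(h + (5 + W)²))
Z = 4 (Z = 4 + 0*(-5) = 4 + 0 = 4)
(41*Z)*P(t(1, -5)) = (41*4)*(5/(-5 + (5 + 1)²)) = 164*(5/(-5 + 6²)) = 164*(5/(-5 + 36)) = 164*(5/31) = 820/31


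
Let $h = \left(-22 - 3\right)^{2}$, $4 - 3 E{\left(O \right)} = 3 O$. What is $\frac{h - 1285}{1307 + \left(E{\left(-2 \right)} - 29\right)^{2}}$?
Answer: $- \frac{1485}{4423} \approx -0.33574$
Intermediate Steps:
$E{\left(O \right)} = \frac{4}{3} - O$ ($E{\left(O \right)} = \frac{4}{3} - \frac{3 O}{3} = \frac{4}{3} - O$)
$h = 625$ ($h = \left(-25\right)^{2} = 625$)
$\frac{h - 1285}{1307 + \left(E{\left(-2 \right)} - 29\right)^{2}} = \frac{625 - 1285}{1307 + \left(\left(\frac{4}{3} - -2\right) - 29\right)^{2}} = - \frac{660}{1307 + \left(\left(\frac{4}{3} + 2\right) - 29\right)^{2}} = - \frac{660}{1307 + \left(\frac{10}{3} - 29\right)^{2}} = - \frac{660}{1307 + \left(- \frac{77}{3}\right)^{2}} = - \frac{660}{1307 + \frac{5929}{9}} = - \frac{660}{\frac{17692}{9}} = \left(-660\right) \frac{9}{17692} = - \frac{1485}{4423}$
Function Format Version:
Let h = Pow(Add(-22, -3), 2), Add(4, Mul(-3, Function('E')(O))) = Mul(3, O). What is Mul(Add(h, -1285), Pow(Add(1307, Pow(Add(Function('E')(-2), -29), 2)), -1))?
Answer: Rational(-1485, 4423) ≈ -0.33574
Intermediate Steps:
Function('E')(O) = Add(Rational(4, 3), Mul(-1, O)) (Function('E')(O) = Add(Rational(4, 3), Mul(Rational(-1, 3), Mul(3, O))) = Add(Rational(4, 3), Mul(-1, O)))
h = 625 (h = Pow(-25, 2) = 625)
Mul(Add(h, -1285), Pow(Add(1307, Pow(Add(Function('E')(-2), -29), 2)), -1)) = Mul(Add(625, -1285), Pow(Add(1307, Pow(Add(Add(Rational(4, 3), Mul(-1, -2)), -29), 2)), -1)) = Mul(-660, Pow(Add(1307, Pow(Add(Add(Rational(4, 3), 2), -29), 2)), -1)) = Mul(-660, Pow(Add(1307, Pow(Add(Rational(10, 3), -29), 2)), -1)) = Mul(-660, Pow(Add(1307, Pow(Rational(-77, 3), 2)), -1)) = Mul(-660, Pow(Add(1307, Rational(5929, 9)), -1)) = Mul(-660, Pow(Rational(17692, 9), -1)) = Mul(-660, Rational(9, 17692)) = Rational(-1485, 4423)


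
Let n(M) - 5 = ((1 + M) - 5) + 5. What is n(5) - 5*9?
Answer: -34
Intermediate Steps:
n(M) = 6 + M (n(M) = 5 + (((1 + M) - 5) + 5) = 5 + ((-4 + M) + 5) = 5 + (1 + M) = 6 + M)
n(5) - 5*9 = (6 + 5) - 5*9 = 11 - 45 = -34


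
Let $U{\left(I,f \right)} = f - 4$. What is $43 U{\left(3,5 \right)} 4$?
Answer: $172$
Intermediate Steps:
$U{\left(I,f \right)} = -4 + f$
$43 U{\left(3,5 \right)} 4 = 43 \left(-4 + 5\right) 4 = 43 \cdot 1 \cdot 4 = 43 \cdot 4 = 172$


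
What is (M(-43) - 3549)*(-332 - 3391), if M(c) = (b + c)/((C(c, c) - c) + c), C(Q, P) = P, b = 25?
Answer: 568088847/43 ≈ 1.3211e+7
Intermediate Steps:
M(c) = (25 + c)/c (M(c) = (25 + c)/((c - c) + c) = (25 + c)/(0 + c) = (25 + c)/c)
(M(-43) - 3549)*(-332 - 3391) = ((25 - 43)/(-43) - 3549)*(-332 - 3391) = (-1/43*(-18) - 3549)*(-3723) = (18/43 - 3549)*(-3723) = -152589/43*(-3723) = 568088847/43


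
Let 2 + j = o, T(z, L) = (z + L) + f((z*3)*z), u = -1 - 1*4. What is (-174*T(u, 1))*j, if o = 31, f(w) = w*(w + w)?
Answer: -56747316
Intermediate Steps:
f(w) = 2*w² (f(w) = w*(2*w) = 2*w²)
u = -5 (u = -1 - 4 = -5)
T(z, L) = L + z + 18*z⁴ (T(z, L) = (z + L) + 2*((z*3)*z)² = (L + z) + 2*((3*z)*z)² = (L + z) + 2*(3*z²)² = (L + z) + 2*(9*z⁴) = (L + z) + 18*z⁴ = L + z + 18*z⁴)
j = 29 (j = -2 + 31 = 29)
(-174*T(u, 1))*j = -174*(1 - 5 + 18*(-5)⁴)*29 = -174*(1 - 5 + 18*625)*29 = -174*(1 - 5 + 11250)*29 = -174*11246*29 = -1956804*29 = -56747316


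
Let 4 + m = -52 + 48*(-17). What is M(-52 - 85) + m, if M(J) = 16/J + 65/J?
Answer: -119545/137 ≈ -872.59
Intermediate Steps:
M(J) = 81/J
m = -872 (m = -4 + (-52 + 48*(-17)) = -4 + (-52 - 816) = -4 - 868 = -872)
M(-52 - 85) + m = 81/(-52 - 85) - 872 = 81/(-137) - 872 = 81*(-1/137) - 872 = -81/137 - 872 = -119545/137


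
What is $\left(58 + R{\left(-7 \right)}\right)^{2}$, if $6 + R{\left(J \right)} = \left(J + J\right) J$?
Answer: $22500$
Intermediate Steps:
$R{\left(J \right)} = -6 + 2 J^{2}$ ($R{\left(J \right)} = -6 + \left(J + J\right) J = -6 + 2 J J = -6 + 2 J^{2}$)
$\left(58 + R{\left(-7 \right)}\right)^{2} = \left(58 - \left(6 - 2 \left(-7\right)^{2}\right)\right)^{2} = \left(58 + \left(-6 + 2 \cdot 49\right)\right)^{2} = \left(58 + \left(-6 + 98\right)\right)^{2} = \left(58 + 92\right)^{2} = 150^{2} = 22500$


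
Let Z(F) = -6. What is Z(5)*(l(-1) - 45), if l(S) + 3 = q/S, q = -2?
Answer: 276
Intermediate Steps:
l(S) = -3 - 2/S
Z(5)*(l(-1) - 45) = -6*((-3 - 2/(-1)) - 45) = -6*((-3 - 2*(-1)) - 45) = -6*((-3 + 2) - 45) = -6*(-1 - 45) = -6*(-46) = 276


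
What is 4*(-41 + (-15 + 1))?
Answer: -220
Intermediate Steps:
4*(-41 + (-15 + 1)) = 4*(-41 - 14) = 4*(-55) = -220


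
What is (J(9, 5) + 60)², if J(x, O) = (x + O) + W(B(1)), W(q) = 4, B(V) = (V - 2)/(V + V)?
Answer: 6084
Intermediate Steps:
B(V) = (-2 + V)/(2*V) (B(V) = (-2 + V)/((2*V)) = (-2 + V)*(1/(2*V)) = (-2 + V)/(2*V))
J(x, O) = 4 + O + x (J(x, O) = (x + O) + 4 = (O + x) + 4 = 4 + O + x)
(J(9, 5) + 60)² = ((4 + 5 + 9) + 60)² = (18 + 60)² = 78² = 6084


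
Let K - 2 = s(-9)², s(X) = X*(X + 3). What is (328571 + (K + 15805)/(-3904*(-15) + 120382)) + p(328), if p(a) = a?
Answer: 58853863581/178942 ≈ 3.2890e+5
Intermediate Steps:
s(X) = X*(3 + X)
K = 2918 (K = 2 + (-9*(3 - 9))² = 2 + (-9*(-6))² = 2 + 54² = 2 + 2916 = 2918)
(328571 + (K + 15805)/(-3904*(-15) + 120382)) + p(328) = (328571 + (2918 + 15805)/(-3904*(-15) + 120382)) + 328 = (328571 + 18723/(58560 + 120382)) + 328 = (328571 + 18723/178942) + 328 = 58795170605/178942 + 328 = 58853863581/178942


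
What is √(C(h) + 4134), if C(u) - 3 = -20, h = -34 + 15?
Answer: √4117 ≈ 64.164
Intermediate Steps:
h = -19
C(u) = -17 (C(u) = 3 - 20 = -17)
√(C(h) + 4134) = √(-17 + 4134) = √4117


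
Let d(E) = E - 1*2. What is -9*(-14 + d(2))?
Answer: 126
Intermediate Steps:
d(E) = -2 + E (d(E) = E - 2 = -2 + E)
-9*(-14 + d(2)) = -9*(-14 + (-2 + 2)) = -9*(-14 + 0) = -9*(-14) = 126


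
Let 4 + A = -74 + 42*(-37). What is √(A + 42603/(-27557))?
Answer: I*√1240495633239/27557 ≈ 40.417*I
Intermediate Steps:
A = -1632 (A = -4 + (-74 + 42*(-37)) = -4 + (-74 - 1554) = -4 - 1628 = -1632)
√(A + 42603/(-27557)) = √(-1632 + 42603/(-27557)) = √(-1632 + 42603*(-1/27557)) = √(-1632 - 42603/27557) = √(-45015627/27557) = I*√1240495633239/27557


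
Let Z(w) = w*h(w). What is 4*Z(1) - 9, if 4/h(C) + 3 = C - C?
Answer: -43/3 ≈ -14.333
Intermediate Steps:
h(C) = -4/3 (h(C) = 4/(-3 + (C - C)) = 4/(-3 + 0) = 4/(-3) = 4*(-⅓) = -4/3)
Z(w) = -4*w/3 (Z(w) = w*(-4/3) = -4*w/3)
4*Z(1) - 9 = 4*(-4/3*1) - 9 = 4*(-4/3) - 9 = -16/3 - 9 = -43/3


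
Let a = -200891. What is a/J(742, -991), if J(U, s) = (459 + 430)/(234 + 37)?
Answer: -54441461/889 ≈ -61239.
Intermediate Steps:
J(U, s) = 889/271
a/J(742, -991) = -200891/889/271 = -200891*271/889 = -54441461/889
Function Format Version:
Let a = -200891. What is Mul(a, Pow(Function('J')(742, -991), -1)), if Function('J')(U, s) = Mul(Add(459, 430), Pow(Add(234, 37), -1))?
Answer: Rational(-54441461, 889) ≈ -61239.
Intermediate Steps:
Function('J')(U, s) = Rational(889, 271) (Function('J')(U, s) = Mul(889, Pow(271, -1)) = Mul(889, Rational(1, 271)) = Rational(889, 271))
Mul(a, Pow(Function('J')(742, -991), -1)) = Mul(-200891, Pow(Rational(889, 271), -1)) = Mul(-200891, Rational(271, 889)) = Rational(-54441461, 889)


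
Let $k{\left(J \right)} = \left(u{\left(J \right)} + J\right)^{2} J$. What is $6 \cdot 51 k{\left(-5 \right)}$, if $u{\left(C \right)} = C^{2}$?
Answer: $-612000$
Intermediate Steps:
$k{\left(J \right)} = J \left(J + J^{2}\right)^{2}$ ($k{\left(J \right)} = \left(J^{2} + J\right)^{2} J = \left(J + J^{2}\right)^{2} J = J \left(J + J^{2}\right)^{2}$)
$6 \cdot 51 k{\left(-5 \right)} = 6 \cdot 51 \left(-5\right)^{3} \left(1 - 5\right)^{2} = 306 \left(- 125 \left(-4\right)^{2}\right) = 306 \left(\left(-125\right) 16\right) = 306 \left(-2000\right) = -612000$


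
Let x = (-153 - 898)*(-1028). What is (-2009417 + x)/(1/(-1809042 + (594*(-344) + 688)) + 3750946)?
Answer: -1869766870410/7549491504739 ≈ -0.24767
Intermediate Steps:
x = 1080428 (x = -1051*(-1028) = 1080428)
(-2009417 + x)/(1/(-1809042 + (594*(-344) + 688)) + 3750946) = (-2009417 + 1080428)/(1/(-1809042 + (594*(-344) + 688)) + 3750946) = -928989/(1/(-1809042 + (-204336 + 688)) + 3750946) = -928989/(1/(-1809042 - 203648) + 3750946) = -928989/(1/(-2012690) + 3750946) = -928989/(-1/2012690 + 3750946) = -928989/7549491504739/2012690 = -928989*2012690/7549491504739 = -1869766870410/7549491504739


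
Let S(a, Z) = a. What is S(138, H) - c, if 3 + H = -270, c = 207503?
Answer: -207365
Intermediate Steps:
H = -273 (H = -3 - 270 = -273)
S(138, H) - c = 138 - 1*207503 = 138 - 207503 = -207365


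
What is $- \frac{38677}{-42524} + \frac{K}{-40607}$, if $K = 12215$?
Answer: $\frac{150160897}{246681724} \approx 0.60872$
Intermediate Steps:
$- \frac{38677}{-42524} + \frac{K}{-40607} = - \frac{38677}{-42524} + \frac{12215}{-40607} = \left(-38677\right) \left(- \frac{1}{42524}\right) + 12215 \left(- \frac{1}{40607}\right) = \frac{38677}{42524} - \frac{1745}{5801} = \frac{150160897}{246681724}$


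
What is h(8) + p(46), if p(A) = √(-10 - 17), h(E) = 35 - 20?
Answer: 15 + 3*I*√3 ≈ 15.0 + 5.1962*I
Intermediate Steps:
h(E) = 15
p(A) = 3*I*√3 (p(A) = √(-27) = 3*I*√3)
h(8) + p(46) = 15 + 3*I*√3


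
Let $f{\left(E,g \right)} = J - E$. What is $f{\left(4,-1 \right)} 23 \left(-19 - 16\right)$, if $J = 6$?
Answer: $-1610$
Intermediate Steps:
$f{\left(E,g \right)} = 6 - E$
$f{\left(4,-1 \right)} 23 \left(-19 - 16\right) = \left(6 - 4\right) 23 \left(-19 - 16\right) = \left(6 - 4\right) 23 \left(-35\right) = 2 \cdot 23 \left(-35\right) = 46 \left(-35\right) = -1610$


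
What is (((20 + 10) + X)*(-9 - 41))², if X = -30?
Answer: 0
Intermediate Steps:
(((20 + 10) + X)*(-9 - 41))² = (((20 + 10) - 30)*(-9 - 41))² = ((30 - 30)*(-50))² = (0*(-50))² = 0² = 0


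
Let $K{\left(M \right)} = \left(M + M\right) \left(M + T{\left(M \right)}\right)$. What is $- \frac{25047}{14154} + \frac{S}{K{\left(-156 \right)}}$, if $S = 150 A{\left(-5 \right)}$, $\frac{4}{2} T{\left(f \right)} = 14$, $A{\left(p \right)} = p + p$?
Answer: $- \frac{8233444}{4569383} \approx -1.8019$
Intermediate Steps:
$A{\left(p \right)} = 2 p$
$T{\left(f \right)} = 7$ ($T{\left(f \right)} = \frac{1}{2} \cdot 14 = 7$)
$S = -1500$ ($S = 150 \cdot 2 \left(-5\right) = 150 \left(-10\right) = -1500$)
$K{\left(M \right)} = 2 M \left(7 + M\right)$ ($K{\left(M \right)} = \left(M + M\right) \left(M + 7\right) = 2 M \left(7 + M\right)$)
$- \frac{25047}{14154} + \frac{S}{K{\left(-156 \right)}} = - \frac{25047}{14154} - \frac{1500}{2 \left(-156\right) \left(7 - 156\right)} = \left(-25047\right) \frac{1}{14154} - \frac{1500}{2 \left(-156\right) \left(-149\right)} = - \frac{8349}{4718} - \frac{1500}{46488} = - \frac{8349}{4718} - \frac{125}{3874} = - \frac{8233444}{4569383}$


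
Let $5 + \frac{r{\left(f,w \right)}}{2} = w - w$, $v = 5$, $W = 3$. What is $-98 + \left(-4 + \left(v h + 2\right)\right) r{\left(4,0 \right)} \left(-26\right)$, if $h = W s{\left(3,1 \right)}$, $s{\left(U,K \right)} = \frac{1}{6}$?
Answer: $32$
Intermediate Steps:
$r{\left(f,w \right)} = -10$ ($r{\left(f,w \right)} = -10 + 2 \left(w - w\right) = -10 + 2 \cdot 0 = -10 + 0 = -10$)
$s{\left(U,K \right)} = \frac{1}{6}$
$h = \frac{1}{2}$ ($h = 3 \cdot \frac{1}{6} = \frac{1}{2} \approx 0.5$)
$-98 + \left(-4 + \left(v h + 2\right)\right) r{\left(4,0 \right)} \left(-26\right) = -98 + \left(-4 + \left(5 \cdot \frac{1}{2} + 2\right)\right) \left(-10\right) \left(-26\right) = -98 + \left(-4 + \left(\frac{5}{2} + 2\right)\right) \left(-10\right) \left(-26\right) = -98 + \left(-4 + \frac{9}{2}\right) \left(-10\right) \left(-26\right) = -98 + \frac{1}{2} \left(-10\right) \left(-26\right) = -98 - -130 = -98 + 130 = 32$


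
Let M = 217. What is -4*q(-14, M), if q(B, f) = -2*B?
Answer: -112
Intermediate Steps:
-4*q(-14, M) = -(-8)*(-14) = -4*28 = -112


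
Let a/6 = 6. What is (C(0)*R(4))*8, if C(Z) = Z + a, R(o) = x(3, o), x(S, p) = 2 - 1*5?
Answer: -864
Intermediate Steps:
a = 36 (a = 6*6 = 36)
x(S, p) = -3 (x(S, p) = 2 - 5 = -3)
R(o) = -3
C(Z) = 36 + Z (C(Z) = Z + 36 = 36 + Z)
(C(0)*R(4))*8 = ((36 + 0)*(-3))*8 = (36*(-3))*8 = -108*8 = -864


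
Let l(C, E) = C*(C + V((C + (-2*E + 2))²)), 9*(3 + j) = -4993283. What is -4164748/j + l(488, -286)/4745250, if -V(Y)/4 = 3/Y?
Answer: 24041077162426442/3181393390756275 ≈ 7.5568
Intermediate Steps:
j = -4993310/9 (j = -3 + (⅑)*(-4993283) = -3 - 4993283/9 = -4993310/9 ≈ -5.5481e+5)
V(Y) = -12/Y
l(C, E) = C*(C - 12/(2 + C - 2*E)²) (l(C, E) = C*(C - 12/(C + (-2*E + 2))²) = C*(C - 12/(C + (2 - 2*E))²) = C*(C - 12/(2 + C - 2*E)²))
-4164748/j + l(488, -286)/4745250 = -4164748/(-4993310/9) + (488² - 12*488/(2 + 488 - 2*(-286))²)/4745250 = -4164748*(-9/4993310) + (238144 - 12*488/(2 + 488 + 572)²)*(1/4745250) = 2677338/356665 + (238144 - 12*488/1062²)*(1/4745250) = 2677338/356665 + (238144 - 12*488*1/1127844)*(1/4745250) = 2677338/356665 + (238144 - 488/93987)*(1/4745250) = 2677338/356665 + (22382439640/93987)*(1/4745250) = 2677338/356665 + 2238243964/44599181175 = 24041077162426442/3181393390756275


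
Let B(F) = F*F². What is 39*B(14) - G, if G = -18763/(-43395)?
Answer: 4643940557/43395 ≈ 1.0702e+5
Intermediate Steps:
B(F) = F³
G = 18763/43395 (G = -18763*(-1/43395) = 18763/43395 ≈ 0.43238)
39*B(14) - G = 39*14³ - 1*18763/43395 = 39*2744 - 18763/43395 = 107016 - 18763/43395 = 4643940557/43395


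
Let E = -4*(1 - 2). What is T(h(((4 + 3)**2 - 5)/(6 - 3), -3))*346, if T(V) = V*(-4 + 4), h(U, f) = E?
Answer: 0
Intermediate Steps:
E = 4 (E = -4*(-1) = 4)
h(U, f) = 4
T(V) = 0 (T(V) = V*0 = 0)
T(h(((4 + 3)**2 - 5)/(6 - 3), -3))*346 = 0*346 = 0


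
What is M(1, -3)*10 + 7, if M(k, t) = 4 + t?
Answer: 17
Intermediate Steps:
M(1, -3)*10 + 7 = (4 - 3)*10 + 7 = 1*10 + 7 = 10 + 7 = 17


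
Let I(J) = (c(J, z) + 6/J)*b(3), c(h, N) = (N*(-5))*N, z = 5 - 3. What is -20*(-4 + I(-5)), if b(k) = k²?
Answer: 3896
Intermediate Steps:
z = 2
c(h, N) = -5*N² (c(h, N) = (-5*N)*N = -5*N²)
I(J) = -180 + 54/J (I(J) = (-5*2² + 6/J)*3² = (-5*4 + 6/J)*9 = (-20 + 6/J)*9 = -180 + 54/J)
-20*(-4 + I(-5)) = -20*(-4 + (-180 + 54/(-5))) = -20*(-4 + (-180 + 54*(-⅕))) = -20*(-4 + (-180 - 54/5)) = -20*(-4 - 954/5) = -20*(-974/5) = 3896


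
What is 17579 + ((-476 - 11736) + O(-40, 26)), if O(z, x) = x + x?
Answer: 5419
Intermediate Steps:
O(z, x) = 2*x
17579 + ((-476 - 11736) + O(-40, 26)) = 17579 + ((-476 - 11736) + 2*26) = 17579 + (-12212 + 52) = 17579 - 12160 = 5419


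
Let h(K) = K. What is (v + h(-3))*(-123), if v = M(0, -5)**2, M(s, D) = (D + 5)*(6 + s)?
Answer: 369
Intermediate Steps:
M(s, D) = (5 + D)*(6 + s)
v = 0 (v = (30 + 5*0 + 6*(-5) - 5*0)**2 = (30 + 0 - 30 + 0)**2 = 0**2 = 0)
(v + h(-3))*(-123) = (0 - 3)*(-123) = -3*(-123) = 369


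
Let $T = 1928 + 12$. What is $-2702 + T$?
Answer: $-762$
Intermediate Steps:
$T = 1940$
$-2702 + T = -2702 + 1940 = -762$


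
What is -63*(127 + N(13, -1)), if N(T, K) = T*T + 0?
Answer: -18648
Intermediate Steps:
N(T, K) = T**2 (N(T, K) = T**2 + 0 = T**2)
-63*(127 + N(13, -1)) = -63*(127 + 13**2) = -63*(127 + 169) = -63*296 = -18648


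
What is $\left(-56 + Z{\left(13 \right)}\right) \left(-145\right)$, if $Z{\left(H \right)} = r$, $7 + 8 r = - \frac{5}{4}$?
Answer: $\frac{264625}{32} \approx 8269.5$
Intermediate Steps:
$r = - \frac{33}{32}$ ($r = - \frac{7}{8} + \frac{\left(-5\right) \frac{1}{4}}{8} = - \frac{7}{8} + \frac{1}{8} \left(- \frac{5}{4}\right) = - \frac{7}{8} - \frac{5}{32} = - \frac{33}{32} \approx -1.0313$)
$Z{\left(H \right)} = - \frac{33}{32}$
$\left(-56 + Z{\left(13 \right)}\right) \left(-145\right) = \left(-56 - \frac{33}{32}\right) \left(-145\right) = \left(- \frac{1825}{32}\right) \left(-145\right) = \frac{264625}{32}$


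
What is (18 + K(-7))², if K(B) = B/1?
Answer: 121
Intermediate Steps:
K(B) = B (K(B) = B*1 = B)
(18 + K(-7))² = (18 - 7)² = 11² = 121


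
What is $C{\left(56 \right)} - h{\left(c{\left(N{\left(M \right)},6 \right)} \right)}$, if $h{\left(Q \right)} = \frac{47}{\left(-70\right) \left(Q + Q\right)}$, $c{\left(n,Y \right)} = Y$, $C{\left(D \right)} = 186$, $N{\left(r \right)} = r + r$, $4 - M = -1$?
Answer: $\frac{156287}{840} \approx 186.06$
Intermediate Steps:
$M = 5$ ($M = 4 - -1 = 4 + 1 = 5$)
$N{\left(r \right)} = 2 r$
$h{\left(Q \right)} = - \frac{47}{140 Q}$ ($h{\left(Q \right)} = \frac{47}{\left(-70\right) 2 Q} = \frac{47}{\left(-140\right) Q} = 47 \left(- \frac{1}{140 Q}\right) = - \frac{47}{140 Q}$)
$C{\left(56 \right)} - h{\left(c{\left(N{\left(M \right)},6 \right)} \right)} = 186 - - \frac{47}{140 \cdot 6} = 186 - \left(- \frac{47}{140}\right) \frac{1}{6} = 186 - - \frac{47}{840} = 186 + \frac{47}{840} = \frac{156287}{840}$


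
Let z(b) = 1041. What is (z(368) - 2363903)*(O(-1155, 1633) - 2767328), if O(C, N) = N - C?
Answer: 6532226513480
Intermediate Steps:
(z(368) - 2363903)*(O(-1155, 1633) - 2767328) = (1041 - 2363903)*((1633 - 1*(-1155)) - 2767328) = -2362862*((1633 + 1155) - 2767328) = -2362862*(2788 - 2767328) = -2362862*(-2764540) = 6532226513480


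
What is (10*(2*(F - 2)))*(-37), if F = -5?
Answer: 5180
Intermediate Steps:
(10*(2*(F - 2)))*(-37) = (10*(2*(-5 - 2)))*(-37) = (10*(2*(-7)))*(-37) = (10*(-14))*(-37) = -140*(-37) = 5180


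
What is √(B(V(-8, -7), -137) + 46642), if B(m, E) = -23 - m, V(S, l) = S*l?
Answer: √46563 ≈ 215.78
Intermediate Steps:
√(B(V(-8, -7), -137) + 46642) = √((-23 - (-8)*(-7)) + 46642) = √((-23 - 1*56) + 46642) = √((-23 - 56) + 46642) = √(-79 + 46642) = √46563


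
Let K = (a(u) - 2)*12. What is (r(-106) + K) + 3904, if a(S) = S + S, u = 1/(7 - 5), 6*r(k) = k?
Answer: 11623/3 ≈ 3874.3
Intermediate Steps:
r(k) = k/6
u = ½ (u = 1/2 = ½ ≈ 0.50000)
a(S) = 2*S
K = -12 (K = (2*(½) - 2)*12 = (1 - 2)*12 = -1*12 = -12)
(r(-106) + K) + 3904 = ((⅙)*(-106) - 12) + 3904 = (-53/3 - 12) + 3904 = -89/3 + 3904 = 11623/3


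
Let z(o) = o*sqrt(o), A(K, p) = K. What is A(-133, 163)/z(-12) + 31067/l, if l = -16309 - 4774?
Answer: -31067/21083 - 133*I*sqrt(3)/72 ≈ -1.4736 - 3.1995*I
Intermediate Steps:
l = -21083
z(o) = o**(3/2)
A(-133, 163)/z(-12) + 31067/l = -133*I*sqrt(3)/72 + 31067/(-21083) = -133*I*sqrt(3)/72 + 31067*(-1/21083) = -133*I*sqrt(3)/72 - 31067/21083 = -31067/21083 - 133*I*sqrt(3)/72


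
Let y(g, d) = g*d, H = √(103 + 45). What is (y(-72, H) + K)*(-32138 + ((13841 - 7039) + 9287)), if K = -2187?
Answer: 35099163 + 2311056*√37 ≈ 4.9157e+7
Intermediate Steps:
H = 2*√37 (H = √148 = 2*√37 ≈ 12.166)
y(g, d) = d*g
(y(-72, H) + K)*(-32138 + ((13841 - 7039) + 9287)) = ((2*√37)*(-72) - 2187)*(-32138 + ((13841 - 7039) + 9287)) = (-144*√37 - 2187)*(-32138 + (6802 + 9287)) = (-2187 - 144*√37)*(-32138 + 16089) = (-2187 - 144*√37)*(-16049) = 35099163 + 2311056*√37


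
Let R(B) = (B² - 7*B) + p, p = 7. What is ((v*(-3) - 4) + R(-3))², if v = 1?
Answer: 900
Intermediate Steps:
R(B) = 7 + B² - 7*B (R(B) = (B² - 7*B) + 7 = 7 + B² - 7*B)
((v*(-3) - 4) + R(-3))² = ((1*(-3) - 4) + (7 + (-3)² - 7*(-3)))² = ((-3 - 4) + (7 + 9 + 21))² = (-7 + 37)² = 30² = 900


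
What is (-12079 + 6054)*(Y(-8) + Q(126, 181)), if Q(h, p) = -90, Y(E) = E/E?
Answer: 536225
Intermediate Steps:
Y(E) = 1
(-12079 + 6054)*(Y(-8) + Q(126, 181)) = (-12079 + 6054)*(1 - 90) = -6025*(-89) = 536225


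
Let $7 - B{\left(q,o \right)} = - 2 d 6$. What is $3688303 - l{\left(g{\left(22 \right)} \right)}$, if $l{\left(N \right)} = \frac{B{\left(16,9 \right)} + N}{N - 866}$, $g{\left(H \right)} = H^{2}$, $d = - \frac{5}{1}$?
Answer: $\frac{1408932177}{382} \approx 3.6883 \cdot 10^{6}$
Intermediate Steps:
$d = -5$ ($d = \left(-5\right) 1 = -5$)
$B{\left(q,o \right)} = -53$ ($B{\left(q,o \right)} = 7 - \left(-2\right) \left(-5\right) 6 = 7 - 10 \cdot 6 = 7 - 60 = -53$)
$l{\left(N \right)} = \frac{-53 + N}{-866 + N}$ ($l{\left(N \right)} = \frac{-53 + N}{N - 866} = \frac{-53 + N}{-866 + N}$)
$3688303 - l{\left(g{\left(22 \right)} \right)} = 3688303 - \frac{-53 + 22^{2}}{-866 + 22^{2}} = 3688303 - \frac{-53 + 484}{-866 + 484} = 3688303 - \frac{1}{-382} \cdot 431 = 3688303 - \left(- \frac{1}{382}\right) 431 = 3688303 - - \frac{431}{382} = 3688303 + \frac{431}{382} = \frac{1408932177}{382}$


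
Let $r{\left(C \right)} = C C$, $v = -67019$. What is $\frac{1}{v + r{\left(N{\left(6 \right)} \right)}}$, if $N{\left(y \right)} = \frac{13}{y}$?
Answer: $- \frac{36}{2412515} \approx -1.4922 \cdot 10^{-5}$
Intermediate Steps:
$r{\left(C \right)} = C^{2}$
$\frac{1}{v + r{\left(N{\left(6 \right)} \right)}} = \frac{1}{-67019 + \left(\frac{13}{6}\right)^{2}} = \frac{1}{-67019 + \frac{169}{36}} = \frac{1}{- \frac{2412515}{36}} = - \frac{36}{2412515}$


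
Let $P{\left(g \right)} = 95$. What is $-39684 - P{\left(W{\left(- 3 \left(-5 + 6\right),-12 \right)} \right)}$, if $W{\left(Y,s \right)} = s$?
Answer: $-39779$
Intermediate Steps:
$-39684 - P{\left(W{\left(- 3 \left(-5 + 6\right),-12 \right)} \right)} = -39684 - 95 = -39779$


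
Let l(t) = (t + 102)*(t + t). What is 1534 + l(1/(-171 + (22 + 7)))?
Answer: 15451305/10082 ≈ 1532.6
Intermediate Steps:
l(t) = 2*t*(102 + t) (l(t) = (102 + t)*(2*t) = 2*t*(102 + t))
1534 + l(1/(-171 + (22 + 7))) = 1534 + 2*(102 + 1/(-171 + (22 + 7)))/(-171 + (22 + 7)) = 1534 + 2*(102 + 1/(-171 + 29))/(-171 + 29) = 1534 + 2*(102 + 1/(-142))/(-142) = 1534 + 2*(-1/142)*(102 - 1/142) = 1534 + 2*(-1/142)*(14483/142) = 1534 - 14483/10082 = 15451305/10082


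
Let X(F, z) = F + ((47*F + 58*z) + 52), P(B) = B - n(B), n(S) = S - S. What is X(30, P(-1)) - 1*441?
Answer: 993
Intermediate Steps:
n(S) = 0
P(B) = B (P(B) = B - 1*0 = B + 0 = B)
X(F, z) = 52 + 48*F + 58*z (X(F, z) = F + (52 + 47*F + 58*z) = 52 + 48*F + 58*z)
X(30, P(-1)) - 1*441 = (52 + 48*30 + 58*(-1)) - 1*441 = (52 + 1440 - 58) - 441 = 1434 - 441 = 993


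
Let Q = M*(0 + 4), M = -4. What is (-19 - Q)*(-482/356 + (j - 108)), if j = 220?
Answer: -59085/178 ≈ -331.94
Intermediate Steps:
Q = -16 (Q = -4*(0 + 4) = -4*4 = -16)
(-19 - Q)*(-482/356 + (j - 108)) = (-19 - 1*(-16))*(-482/356 + (220 - 108)) = (-19 + 16)*(-482*1/356 + 112) = -3*(-241/178 + 112) = -3*19695/178 = -59085/178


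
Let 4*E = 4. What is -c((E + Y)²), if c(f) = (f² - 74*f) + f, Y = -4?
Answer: 576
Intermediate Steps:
E = 1 (E = (¼)*4 = 1)
c(f) = f² - 73*f
-c((E + Y)²) = -(1 - 4)²*(-73 + (1 - 4)²) = -(-3)²*(-73 + (-3)²) = -9*(-73 + 9) = -9*(-64) = -1*(-576) = 576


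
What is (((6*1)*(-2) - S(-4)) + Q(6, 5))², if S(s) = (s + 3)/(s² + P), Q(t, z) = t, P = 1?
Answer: 10201/289 ≈ 35.298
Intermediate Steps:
S(s) = (3 + s)/(1 + s²) (S(s) = (s + 3)/(s² + 1) = (3 + s)/(1 + s²))
(((6*1)*(-2) - S(-4)) + Q(6, 5))² = (((6*1)*(-2) - (3 - 4)/(1 + (-4)²)) + 6)² = ((6*(-2) - (-1)/(1 + 16)) + 6)² = ((-12 - (-1)/17) + 6)² = ((-12 - 1*(-1/17)) + 6)² = ((-12 + 1/17) + 6)² = (-203/17 + 6)² = (-101/17)² = 10201/289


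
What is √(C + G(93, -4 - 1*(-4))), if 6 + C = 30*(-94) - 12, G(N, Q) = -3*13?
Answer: I*√2877 ≈ 53.638*I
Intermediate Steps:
G(N, Q) = -39
C = -2838 (C = -6 + (30*(-94) - 12) = -6 + (-2820 - 12) = -6 - 2832 = -2838)
√(C + G(93, -4 - 1*(-4))) = √(-2838 - 39) = √(-2877) = I*√2877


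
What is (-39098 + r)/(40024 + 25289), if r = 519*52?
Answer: -12110/65313 ≈ -0.18541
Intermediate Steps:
r = 26988
(-39098 + r)/(40024 + 25289) = (-39098 + 26988)/(40024 + 25289) = -12110/65313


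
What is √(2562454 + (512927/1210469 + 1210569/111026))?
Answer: √46282278146954350567131696566/134393531194 ≈ 1600.8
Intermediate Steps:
√(2562454 + (512927/1210469 + 1210569/111026)) = √(2562454 + 1522304479963/134393531194) = √(344378763886670039/134393531194) = √46282278146954350567131696566/134393531194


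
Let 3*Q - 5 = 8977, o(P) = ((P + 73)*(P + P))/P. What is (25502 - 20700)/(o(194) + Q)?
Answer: 49/36 ≈ 1.3611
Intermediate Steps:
o(P) = 146 + 2*P (o(P) = ((73 + P)*(2*P))/P = (2*P*(73 + P))/P = 146 + 2*P)
Q = 2994 (Q = 5/3 + (⅓)*8977 = 5/3 + 8977/3 = 2994)
(25502 - 20700)/(o(194) + Q) = (25502 - 20700)/((146 + 2*194) + 2994) = 4802/((146 + 388) + 2994) = 4802/(534 + 2994) = 4802/3528 = 4802*(1/3528) = 49/36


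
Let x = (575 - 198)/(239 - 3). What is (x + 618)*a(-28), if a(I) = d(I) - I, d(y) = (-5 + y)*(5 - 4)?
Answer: -731125/236 ≈ -3098.0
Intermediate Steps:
d(y) = -5 + y (d(y) = (-5 + y)*1 = -5 + y)
a(I) = -5 (a(I) = (-5 + I) - I = -5)
x = 377/236 ≈ 1.5975
(x + 618)*a(-28) = (377/236 + 618)*(-5) = (146225/236)*(-5) = -731125/236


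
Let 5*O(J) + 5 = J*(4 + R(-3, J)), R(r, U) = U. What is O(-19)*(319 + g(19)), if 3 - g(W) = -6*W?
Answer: 24416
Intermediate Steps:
g(W) = 3 + 6*W (g(W) = 3 - (-6)*W = 3 + 6*W)
O(J) = -1 + J*(4 + J)/5 (O(J) = -1 + (J*(4 + J))/5 = -1 + J*(4 + J)/5)
O(-19)*(319 + g(19)) = (-1 + (⅕)*(-19)² + (⅘)*(-19))*(319 + (3 + 6*19)) = (-1 + (⅕)*361 - 76/5)*(319 + (3 + 114)) = (-1 + 361/5 - 76/5)*(319 + 117) = 56*436 = 24416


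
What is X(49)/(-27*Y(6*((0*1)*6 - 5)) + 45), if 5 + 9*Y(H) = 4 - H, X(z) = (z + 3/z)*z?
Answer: -1202/21 ≈ -57.238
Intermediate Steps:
X(z) = z*(z + 3/z)
Y(H) = -1/9 - H/9 (Y(H) = -5/9 + (4 - H)/9 = -5/9 + (4/9 - H/9) = -1/9 - H/9)
X(49)/(-27*Y(6*((0*1)*6 - 5)) + 45) = (3 + 49**2)/(-27*(-1/9 - 2*((0*1)*6 - 5)/3) + 45) = (3 + 2401)/(-27*(-1/9 - 2*(0*6 - 5)/3) + 45) = 2404/(-27*(-1/9 - 2*(0 - 5)/3) + 45) = 2404/(-27*(-1/9 - 2*(-5)/3) + 45) = 2404/(-27*(-1/9 - 1/9*(-30)) + 45) = 2404/(-27*(-1/9 + 10/3) + 45) = 2404/(-27*29/9 + 45) = 2404/(-87 + 45) = 2404/(-42) = 2404*(-1/42) = -1202/21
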